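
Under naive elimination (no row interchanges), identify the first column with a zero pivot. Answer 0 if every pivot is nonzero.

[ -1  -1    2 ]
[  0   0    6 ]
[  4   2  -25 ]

first zero-pivot column = 2

Naive forward elimination:
R3 <- R3 - (-4)*R1:  [   0   -2  -17 ]
Matrix at this point:
[ -1  -1    2 ]
[  0   0    6 ]
[  0  -2  -17 ]
Pivot entry (2,2) is zero but row 3 has -2 in column 2 -> naive elimination stops; a row interchange (e.g. R2 <-> R3) would be required here.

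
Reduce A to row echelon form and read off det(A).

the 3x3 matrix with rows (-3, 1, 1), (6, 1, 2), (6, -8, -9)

Forward elimination:
R2 <- R2 - (-2)*R1:  [ 0  3  4 ]
R3 <- R3 - (-2)*R1:  [  0  -6  -7 ]
R3 <- R3 - (-2)*R2:  [ 0  0  1 ]
Upper-triangular form:
[ -3  1  1 ]
[  0  3  4 ]
[  0  0  1 ]
det(A) = (-1)^0 * (-3) * (3) * (1) = -9  (0 row swaps -> sign +1)

det(A) = -9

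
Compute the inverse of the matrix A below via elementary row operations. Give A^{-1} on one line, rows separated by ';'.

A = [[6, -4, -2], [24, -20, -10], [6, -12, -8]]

Gauss-Jordan on [A | I]:
R1 <- (1/6)*R1:  [    1  -2/3  -1/3  |   1/6     0     0 ]
R2 <- R2 - (24)*R1:  [  0  -4  -2  |  -4   1   0 ]
R3 <- R3 - (6)*R1:  [  0  -8  -6  |  -1   0   1 ]
R2 <- (1/-4)*R2:  [    0     1   1/2  |     1  -1/4     0 ]
R1 <- R1 - (-2/3)*R2:  [    1     0     0  |   5/6  -1/6     0 ]
R3 <- R3 - (-8)*R2:  [  0   0  -2  |   7  -2   1 ]
R3 <- (1/-2)*R3:  [    0     0     1  |  -7/2     1  -1/2 ]
R2 <- R2 - (1/2)*R3:  [    0     1     0  |  11/4  -3/4   1/4 ]
Right block of [I | A^{-1}] is the inverse:
[  5/6  -1/6     0 ]
[ 11/4  -3/4   1/4 ]
[ -7/2     1  -1/2 ]

inverse = [5/6 -1/6 0; 11/4 -3/4 1/4; -7/2 1 -1/2]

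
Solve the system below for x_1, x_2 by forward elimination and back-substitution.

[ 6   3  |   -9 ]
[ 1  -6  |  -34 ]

Forward elimination on [A|b]:
R2 <- R2 - (1/6)*R1:  [     0  -13/2  -65/2 ]
Row echelon form:
[ 6      3  |     -9 ]
[ 0  -13/2  |  -65/2 ]
Back-substitution:
x_2 = (-65/2) / (-13/2) = 5
x_1 = (-9 - (3)*(5)) / 6 = -4

(-4, 5)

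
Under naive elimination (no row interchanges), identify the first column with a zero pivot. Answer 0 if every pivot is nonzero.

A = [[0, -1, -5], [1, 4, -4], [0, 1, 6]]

first zero-pivot column = 1

Naive forward elimination:
Pivot entry (1,1) is zero but row 2 has 1 in column 1 -> naive elimination stops; a row interchange (e.g. R1 <-> R2) would be required here.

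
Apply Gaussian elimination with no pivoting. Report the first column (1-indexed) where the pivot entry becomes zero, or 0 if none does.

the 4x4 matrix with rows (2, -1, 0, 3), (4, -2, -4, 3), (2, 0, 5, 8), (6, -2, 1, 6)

first zero-pivot column = 2

Naive forward elimination:
R2 <- R2 - (2)*R1:  [  0   0  -4  -3 ]
R3 <- R3 - (1)*R1:  [ 0  1  5  5 ]
R4 <- R4 - (3)*R1:  [  0   1   1  -3 ]
Matrix at this point:
[ 2  -1   0   3 ]
[ 0   0  -4  -3 ]
[ 0   1   5   5 ]
[ 0   1   1  -3 ]
Pivot entry (2,2) is zero but row 3 has 1 in column 2 -> naive elimination stops; a row interchange (e.g. R2 <-> R3) would be required here.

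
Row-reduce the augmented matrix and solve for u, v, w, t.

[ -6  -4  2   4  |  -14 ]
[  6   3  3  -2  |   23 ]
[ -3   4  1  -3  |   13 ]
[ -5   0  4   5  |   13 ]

(1, 5, 2, 2)

Forward elimination on [A|b]:
R2 <- R2 - (-1)*R1:  [  0  -1   5   2   9 ]
R3 <- R3 - (1/2)*R1:  [  0   6   0  -5  20 ]
R4 <- R4 - (5/6)*R1:  [    0  10/3   7/3   5/3  74/3 ]
R3 <- R3 - (-6)*R2:  [  0   0  30   7  74 ]
R4 <- R4 - (-10/3)*R2:  [     0      0     19   25/3  164/3 ]
R4 <- R4 - (19/30)*R3:  [     0      0      0  39/10   39/5 ]
Row echelon form:
[ -6  -4   2      4  |   -14 ]
[  0  -1   5      2  |     9 ]
[  0   0  30      7  |    74 ]
[  0   0   0  39/10  |  39/5 ]
Back-substitution:
t = (39/5) / (39/10) = 2
w = (74 - (7)*(2)) / 30 = 2
v = (9 - (5)*(2) - (2)*(2)) / -1 = 5
u = (-14 - (-4)*(5) - (2)*(2) - (4)*(2)) / -6 = 1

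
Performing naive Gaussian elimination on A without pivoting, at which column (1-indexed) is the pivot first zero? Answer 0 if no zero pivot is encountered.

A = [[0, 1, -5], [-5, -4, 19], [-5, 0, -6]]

first zero-pivot column = 1

Naive forward elimination:
Pivot entry (1,1) is zero but row 2 has -5 in column 1 -> naive elimination stops; a row interchange (e.g. R1 <-> R2) would be required here.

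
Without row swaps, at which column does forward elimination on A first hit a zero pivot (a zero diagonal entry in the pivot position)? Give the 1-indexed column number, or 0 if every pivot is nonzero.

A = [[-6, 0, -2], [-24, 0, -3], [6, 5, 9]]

Naive forward elimination:
R2 <- R2 - (4)*R1:  [ 0  0  5 ]
R3 <- R3 - (-1)*R1:  [ 0  5  7 ]
Matrix at this point:
[ -6  0  -2 ]
[  0  0   5 ]
[  0  5   7 ]
Pivot entry (2,2) is zero but row 3 has 5 in column 2 -> naive elimination stops; a row interchange (e.g. R2 <-> R3) would be required here.

first zero-pivot column = 2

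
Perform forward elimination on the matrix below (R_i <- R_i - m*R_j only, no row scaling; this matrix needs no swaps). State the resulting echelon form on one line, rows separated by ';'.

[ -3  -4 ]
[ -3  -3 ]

Forward elimination:
R2 <- R2 - (1)*R1:  [ 0  1 ]
Row echelon form:
[ -3  -4 ]
[  0   1 ]

REF = [-3 -4; 0 1]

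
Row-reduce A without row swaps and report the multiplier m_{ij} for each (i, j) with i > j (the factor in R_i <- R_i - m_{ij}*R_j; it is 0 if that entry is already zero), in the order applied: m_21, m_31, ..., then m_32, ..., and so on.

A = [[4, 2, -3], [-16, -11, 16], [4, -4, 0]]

Forward elimination:
R2 <- R2 - (-4)*R1:  [  0  -3   4 ]
R3 <- R3 - (1)*R1:  [  0  -6   3 ]
R3 <- R3 - (2)*R2:  [  0   0  -5 ]
Multipliers (in order of application): m_{21} = -4, m_{31} = 1, m_{32} = 2

multipliers: -4, 1, 2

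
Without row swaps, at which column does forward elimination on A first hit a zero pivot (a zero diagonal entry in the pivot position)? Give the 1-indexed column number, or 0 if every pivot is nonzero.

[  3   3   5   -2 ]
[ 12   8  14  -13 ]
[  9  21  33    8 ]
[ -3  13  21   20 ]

Naive forward elimination:
R2 <- R2 - (4)*R1:  [  0  -4  -6  -5 ]
R3 <- R3 - (3)*R1:  [  0  12  18  14 ]
R4 <- R4 - (-1)*R1:  [  0  16  26  18 ]
R3 <- R3 - (-3)*R2:  [  0   0   0  -1 ]
R4 <- R4 - (-4)*R2:  [  0   0   2  -2 ]
Matrix at this point:
[ 3   3   5  -2 ]
[ 0  -4  -6  -5 ]
[ 0   0   0  -1 ]
[ 0   0   2  -2 ]
Pivot entry (3,3) is zero but row 4 has 2 in column 3 -> naive elimination stops; a row interchange (e.g. R3 <-> R4) would be required here.

first zero-pivot column = 3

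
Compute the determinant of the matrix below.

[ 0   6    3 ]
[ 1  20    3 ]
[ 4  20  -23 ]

Forward elimination:
R1 <-> R2   (pivot in column 1 was zero)
[ 1  20    3 ]
[ 0   6    3 ]
[ 4  20  -23 ]
R3 <- R3 - (4)*R1:  [   0  -60  -35 ]
R3 <- R3 - (-10)*R2:  [  0   0  -5 ]
Upper-triangular form:
[ 1  20   3 ]
[ 0   6   3 ]
[ 0   0  -5 ]
det(A) = (-1)^1 * (1) * (6) * (-5) = 30  (1 row swap -> sign -1)

det(A) = 30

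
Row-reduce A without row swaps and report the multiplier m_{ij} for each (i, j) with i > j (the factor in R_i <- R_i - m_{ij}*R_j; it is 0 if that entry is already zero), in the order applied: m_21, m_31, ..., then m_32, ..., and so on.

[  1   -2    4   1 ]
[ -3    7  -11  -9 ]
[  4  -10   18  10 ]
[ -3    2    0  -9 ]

Forward elimination:
R2 <- R2 - (-3)*R1:  [  0   1   1  -6 ]
R3 <- R3 - (4)*R1:  [  0  -2   2   6 ]
R4 <- R4 - (-3)*R1:  [  0  -4  12  -6 ]
R3 <- R3 - (-2)*R2:  [  0   0   4  -6 ]
R4 <- R4 - (-4)*R2:  [   0    0   16  -30 ]
R4 <- R4 - (4)*R3:  [  0   0   0  -6 ]
Multipliers (in order of application): m_{21} = -3, m_{31} = 4, m_{41} = -3, m_{32} = -2, m_{42} = -4, m_{43} = 4

multipliers: -3, 4, -3, -2, -4, 4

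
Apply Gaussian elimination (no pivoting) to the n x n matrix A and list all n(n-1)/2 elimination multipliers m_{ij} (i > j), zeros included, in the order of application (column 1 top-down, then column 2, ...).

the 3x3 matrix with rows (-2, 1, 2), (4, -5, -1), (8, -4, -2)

Forward elimination:
R2 <- R2 - (-2)*R1:  [  0  -3   3 ]
R3 <- R3 - (-4)*R1:  [ 0  0  6 ]
R3: entry in column 2 is already 0 -> m_{32} = 0 (no row operation needed)
Multipliers (in order of application): m_{21} = -2, m_{31} = -4, m_{32} = 0

multipliers: -2, -4, 0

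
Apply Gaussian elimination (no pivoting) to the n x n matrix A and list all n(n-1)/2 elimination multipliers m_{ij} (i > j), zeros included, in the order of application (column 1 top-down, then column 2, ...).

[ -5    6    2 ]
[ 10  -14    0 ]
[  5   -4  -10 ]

multipliers: -2, -1, -1

Forward elimination:
R2 <- R2 - (-2)*R1:  [  0  -2   4 ]
R3 <- R3 - (-1)*R1:  [  0   2  -8 ]
R3 <- R3 - (-1)*R2:  [  0   0  -4 ]
Multipliers (in order of application): m_{21} = -2, m_{31} = -1, m_{32} = -1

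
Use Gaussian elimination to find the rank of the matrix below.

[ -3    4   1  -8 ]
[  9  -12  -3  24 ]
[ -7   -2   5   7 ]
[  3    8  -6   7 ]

Row reduction:
R2 <- R2 - (-3)*R1:  [ 0  0  0  0 ]
R3 <- R3 - (7/3)*R1:  [     0  -34/3    8/3   77/3 ]
R4 <- R4 - (-1)*R1:  [  0  12  -5  -1 ]
R2 <-> R3   (pivot in column 2 was zero)
[ -3      4    1    -8 ]
[  0  -34/3  8/3  77/3 ]
[  0      0    0     0 ]
[  0     12   -5    -1 ]
R4 <- R4 - (-18/17)*R2:  [      0       0  -37/17  445/17 ]
R3 <-> R4   (pivot in column 3 was zero)
[ -3      4       1      -8 ]
[  0  -34/3     8/3    77/3 ]
[  0      0  -37/17  445/17 ]
[  0      0       0       0 ]
Row echelon form:
[ -3      4       1      -8 ]
[  0  -34/3     8/3    77/3 ]
[  0      0  -37/17  445/17 ]
[  0      0       0       0 ]
Nonzero rows / pivot columns: 3

rank(A) = 3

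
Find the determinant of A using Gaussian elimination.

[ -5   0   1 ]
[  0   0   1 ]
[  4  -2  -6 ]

Forward elimination:
R3 <- R3 - (-4/5)*R1:  [     0     -2  -26/5 ]
R2 <-> R3   (pivot in column 2 was zero)
[ -5   0      1 ]
[  0  -2  -26/5 ]
[  0   0      1 ]
Upper-triangular form:
[ -5   0      1 ]
[  0  -2  -26/5 ]
[  0   0      1 ]
det(A) = (-1)^1 * (-5) * (-2) * (1) = -10  (1 row swap -> sign -1)

det(A) = -10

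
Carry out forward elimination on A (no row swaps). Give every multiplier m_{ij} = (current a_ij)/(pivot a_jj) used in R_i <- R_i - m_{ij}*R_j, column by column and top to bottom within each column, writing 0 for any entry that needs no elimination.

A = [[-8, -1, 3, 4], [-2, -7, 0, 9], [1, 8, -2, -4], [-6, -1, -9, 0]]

multipliers: 1/4, -1/8, 3/4, -7/6, 1/27, 202/45

Forward elimination:
R2 <- R2 - (1/4)*R1:  [     0  -27/4   -3/4      8 ]
R3 <- R3 - (-1/8)*R1:  [     0   63/8  -13/8   -7/2 ]
R4 <- R4 - (3/4)*R1:  [     0   -1/4  -45/4     -3 ]
R3 <- R3 - (-7/6)*R2:  [    0     0  -5/2  35/6 ]
R4 <- R4 - (1/27)*R2:  [      0       0  -101/9  -89/27 ]
R4 <- R4 - (202/45)*R3:  [       0        0        0  -796/27 ]
Multipliers (in order of application): m_{21} = 1/4, m_{31} = -1/8, m_{41} = 3/4, m_{32} = -7/6, m_{42} = 1/27, m_{43} = 202/45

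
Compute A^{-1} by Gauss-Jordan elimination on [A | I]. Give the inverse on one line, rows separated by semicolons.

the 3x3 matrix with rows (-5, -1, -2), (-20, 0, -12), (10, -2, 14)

Gauss-Jordan on [A | I]:
R1 <- (1/-5)*R1:  [    1   1/5   2/5  |  -1/5     0     0 ]
R2 <- R2 - (-20)*R1:  [  0   4  -4  |  -4   1   0 ]
R3 <- R3 - (10)*R1:  [  0  -4  10  |   2   0   1 ]
R2 <- (1/4)*R2:  [   0    1   -1  |   -1  1/4    0 ]
R1 <- R1 - (1/5)*R2:  [     1      0    3/5  |      0  -1/20      0 ]
R3 <- R3 - (-4)*R2:  [  0   0   6  |  -2   1   1 ]
R3 <- (1/6)*R3:  [    0     0     1  |  -1/3   1/6   1/6 ]
R1 <- R1 - (3/5)*R3:  [     1      0      0  |    1/5  -3/20  -1/10 ]
R2 <- R2 - (-1)*R3:  [    0     1     0  |  -4/3  5/12   1/6 ]
Right block of [I | A^{-1}] is the inverse:
[  1/5  -3/20  -1/10 ]
[ -4/3   5/12    1/6 ]
[ -1/3    1/6    1/6 ]

inverse = [1/5 -3/20 -1/10; -4/3 5/12 1/6; -1/3 1/6 1/6]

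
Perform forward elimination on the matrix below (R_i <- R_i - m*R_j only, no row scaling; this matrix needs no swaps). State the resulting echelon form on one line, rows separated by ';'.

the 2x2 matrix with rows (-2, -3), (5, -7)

Forward elimination:
R2 <- R2 - (-5/2)*R1:  [     0  -29/2 ]
Row echelon form:
[ -2     -3 ]
[  0  -29/2 ]

REF = [-2 -3; 0 -29/2]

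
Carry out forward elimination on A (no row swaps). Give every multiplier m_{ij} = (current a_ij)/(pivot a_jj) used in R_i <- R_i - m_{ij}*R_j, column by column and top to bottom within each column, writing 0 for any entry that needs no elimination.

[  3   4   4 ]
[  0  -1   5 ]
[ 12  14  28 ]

multipliers: 0, 4, 2

Forward elimination:
R2: entry in column 1 is already 0 -> m_{21} = 0 (no row operation needed)
R3 <- R3 - (4)*R1:  [  0  -2  12 ]
R3 <- R3 - (2)*R2:  [ 0  0  2 ]
Multipliers (in order of application): m_{21} = 0, m_{31} = 4, m_{32} = 2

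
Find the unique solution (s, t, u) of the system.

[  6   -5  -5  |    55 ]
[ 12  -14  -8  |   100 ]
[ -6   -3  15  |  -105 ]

Forward elimination on [A|b]:
R2 <- R2 - (2)*R1:  [   0   -4    2  -10 ]
R3 <- R3 - (-1)*R1:  [   0   -8   10  -50 ]
R3 <- R3 - (2)*R2:  [   0    0    6  -30 ]
Row echelon form:
[ 6  -5  -5  |   55 ]
[ 0  -4   2  |  -10 ]
[ 0   0   6  |  -30 ]
Back-substitution:
u = (-30) / 6 = -5
t = (-10 - (2)*(-5)) / -4 = 0
s = (55 - (-5)*(0) - (-5)*(-5)) / 6 = 5

(5, 0, -5)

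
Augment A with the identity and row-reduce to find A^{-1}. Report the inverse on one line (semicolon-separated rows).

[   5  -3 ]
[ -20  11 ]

Gauss-Jordan on [A | I]:
R1 <- (1/5)*R1:  [    1  -3/5  |   1/5     0 ]
R2 <- R2 - (-20)*R1:  [  0  -1  |   4   1 ]
R2 <- (1/-1)*R2:  [  0   1  |  -4  -1 ]
R1 <- R1 - (-3/5)*R2:  [     1      0  |  -11/5   -3/5 ]
Right block of [I | A^{-1}] is the inverse:
[ -11/5  -3/5 ]
[    -4    -1 ]

inverse = [-11/5 -3/5; -4 -1]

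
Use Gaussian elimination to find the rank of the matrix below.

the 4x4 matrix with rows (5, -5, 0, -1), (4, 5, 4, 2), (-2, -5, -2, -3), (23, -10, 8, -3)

Row reduction:
R2 <- R2 - (4/5)*R1:  [    0     9     4  14/5 ]
R3 <- R3 - (-2/5)*R1:  [     0     -7     -2  -17/5 ]
R4 <- R4 - (23/5)*R1:  [   0   13    8  8/5 ]
R3 <- R3 - (-7/9)*R2:  [     0      0   10/9  -11/9 ]
R4 <- R4 - (13/9)*R2:  [     0      0   20/9  -22/9 ]
R4 <- R4 - (2)*R3:  [ 0  0  0  0 ]
Row echelon form:
[ 5  -5     0     -1 ]
[ 0   9     4   14/5 ]
[ 0   0  10/9  -11/9 ]
[ 0   0     0      0 ]
Nonzero rows / pivot columns: 3

rank(A) = 3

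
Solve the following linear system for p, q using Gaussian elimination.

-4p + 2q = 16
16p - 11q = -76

Forward elimination on [A|b]:
R2 <- R2 - (-4)*R1:  [   0   -3  -12 ]
Row echelon form:
[ -4   2  |   16 ]
[  0  -3  |  -12 ]
Back-substitution:
q = (-12) / -3 = 4
p = (16 - (2)*(4)) / -4 = -2

(-2, 4)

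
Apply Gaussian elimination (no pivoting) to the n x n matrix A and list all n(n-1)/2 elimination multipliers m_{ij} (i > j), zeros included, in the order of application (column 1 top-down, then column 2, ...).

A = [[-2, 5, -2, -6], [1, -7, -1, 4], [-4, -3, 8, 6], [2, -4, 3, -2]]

multipliers: -1/2, 2, -1, 26/9, -2/9, 1/32

Forward elimination:
R2 <- R2 - (-1/2)*R1:  [    0  -9/2    -2     1 ]
R3 <- R3 - (2)*R1:  [   0  -13   12   18 ]
R4 <- R4 - (-1)*R1:  [  0   1   1  -8 ]
R3 <- R3 - (26/9)*R2:  [     0      0  160/9  136/9 ]
R4 <- R4 - (-2/9)*R2:  [     0      0    5/9  -70/9 ]
R4 <- R4 - (1/32)*R3:  [     0      0      0  -33/4 ]
Multipliers (in order of application): m_{21} = -1/2, m_{31} = 2, m_{41} = -1, m_{32} = 26/9, m_{42} = -2/9, m_{43} = 1/32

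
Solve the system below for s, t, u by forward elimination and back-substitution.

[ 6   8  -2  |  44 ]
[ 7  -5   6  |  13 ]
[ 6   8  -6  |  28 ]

Forward elimination on [A|b]:
R2 <- R2 - (7/6)*R1:  [      0   -43/3    25/3  -115/3 ]
R3 <- R3 - (1)*R1:  [   0    0   -4  -16 ]
Row echelon form:
[ 6      8    -2  |      44 ]
[ 0  -43/3  25/3  |  -115/3 ]
[ 0      0    -4  |     -16 ]
Back-substitution:
u = (-16) / -4 = 4
t = (-115/3 - (25/3)*(4)) / (-43/3) = 5
s = (44 - (8)*(5) - (-2)*(4)) / 6 = 2

(2, 5, 4)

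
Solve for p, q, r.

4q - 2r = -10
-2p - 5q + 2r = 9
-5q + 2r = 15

Forward elimination on [A|b]:
R1 <-> R2   (pivot in column 1 was zero)
[ -2  -5   2    9 ]
[  0   4  -2  -10 ]
[  0  -5   2   15 ]
R3 <- R3 - (-5/4)*R2:  [    0     0  -1/2   5/2 ]
Row echelon form:
[ -2  -5     2  |    9 ]
[  0   4    -2  |  -10 ]
[  0   0  -1/2  |  5/2 ]
Back-substitution:
r = (5/2) / (-1/2) = -5
q = (-10 - (-2)*(-5)) / 4 = -5
p = (9 - (-5)*(-5) - (2)*(-5)) / -2 = 3

(3, -5, -5)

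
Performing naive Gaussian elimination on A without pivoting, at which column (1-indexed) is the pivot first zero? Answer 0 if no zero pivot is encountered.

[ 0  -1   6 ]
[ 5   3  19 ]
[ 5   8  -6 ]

Naive forward elimination:
Pivot entry (1,1) is zero but row 2 has 5 in column 1 -> naive elimination stops; a row interchange (e.g. R1 <-> R2) would be required here.

first zero-pivot column = 1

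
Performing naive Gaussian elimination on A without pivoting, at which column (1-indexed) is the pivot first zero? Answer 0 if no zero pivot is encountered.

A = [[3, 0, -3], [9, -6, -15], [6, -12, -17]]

first zero-pivot column = 0

Naive forward elimination:
R2 <- R2 - (3)*R1:  [  0  -6  -6 ]
R3 <- R3 - (2)*R1:  [   0  -12  -11 ]
R3 <- R3 - (2)*R2:  [ 0  0  1 ]
All pivots nonzero; naive elimination completes without hitting a zero pivot.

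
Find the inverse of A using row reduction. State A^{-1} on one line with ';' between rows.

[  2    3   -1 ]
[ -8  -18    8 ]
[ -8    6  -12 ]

inverse = [7/2 5/8 1/8; -10/3 -2/3 -1/6; -4 -3/4 -1/4]

Gauss-Jordan on [A | I]:
R1 <- (1/2)*R1:  [    1   3/2  -1/2  |   1/2     0     0 ]
R2 <- R2 - (-8)*R1:  [  0  -6   4  |   4   1   0 ]
R3 <- R3 - (-8)*R1:  [   0   18  -16  |    4    0    1 ]
R2 <- (1/-6)*R2:  [    0     1  -2/3  |  -2/3  -1/6     0 ]
R1 <- R1 - (3/2)*R2:  [   1    0  1/2  |  3/2  1/4    0 ]
R3 <- R3 - (18)*R2:  [  0   0  -4  |  16   3   1 ]
R3 <- (1/-4)*R3:  [    0     0     1  |    -4  -3/4  -1/4 ]
R1 <- R1 - (1/2)*R3:  [   1    0    0  |  7/2  5/8  1/8 ]
R2 <- R2 - (-2/3)*R3:  [     0      1      0  |  -10/3   -2/3   -1/6 ]
Right block of [I | A^{-1}] is the inverse:
[   7/2   5/8   1/8 ]
[ -10/3  -2/3  -1/6 ]
[    -4  -3/4  -1/4 ]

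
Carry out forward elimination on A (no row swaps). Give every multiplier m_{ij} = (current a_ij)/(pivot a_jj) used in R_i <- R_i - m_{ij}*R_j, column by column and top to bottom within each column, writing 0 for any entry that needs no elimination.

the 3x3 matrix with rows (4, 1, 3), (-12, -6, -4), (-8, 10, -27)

multipliers: -3, -2, -4

Forward elimination:
R2 <- R2 - (-3)*R1:  [  0  -3   5 ]
R3 <- R3 - (-2)*R1:  [   0   12  -21 ]
R3 <- R3 - (-4)*R2:  [  0   0  -1 ]
Multipliers (in order of application): m_{21} = -3, m_{31} = -2, m_{32} = -4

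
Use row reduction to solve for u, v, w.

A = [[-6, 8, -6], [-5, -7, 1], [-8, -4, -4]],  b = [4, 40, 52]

(-3, -4, -3)

Forward elimination on [A|b]:
R2 <- R2 - (5/6)*R1:  [     0  -41/3      6  110/3 ]
R3 <- R3 - (4/3)*R1:  [     0  -44/3      4  140/3 ]
R3 <- R3 - (44/41)*R2:  [       0        0  -100/41   300/41 ]
Row echelon form:
[ -6      8       -6  |       4 ]
[  0  -41/3        6  |   110/3 ]
[  0      0  -100/41  |  300/41 ]
Back-substitution:
w = (300/41) / (-100/41) = -3
v = (110/3 - (6)*(-3)) / (-41/3) = -4
u = (4 - (8)*(-4) - (-6)*(-3)) / -6 = -3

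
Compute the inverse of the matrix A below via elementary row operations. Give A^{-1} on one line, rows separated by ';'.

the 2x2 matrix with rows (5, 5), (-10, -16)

inverse = [8/15 1/6; -1/3 -1/6]

Gauss-Jordan on [A | I]:
R1 <- (1/5)*R1:  [   1    1  |  1/5    0 ]
R2 <- R2 - (-10)*R1:  [  0  -6  |   2   1 ]
R2 <- (1/-6)*R2:  [    0     1  |  -1/3  -1/6 ]
R1 <- R1 - (1)*R2:  [    1     0  |  8/15   1/6 ]
Right block of [I | A^{-1}] is the inverse:
[ 8/15   1/6 ]
[ -1/3  -1/6 ]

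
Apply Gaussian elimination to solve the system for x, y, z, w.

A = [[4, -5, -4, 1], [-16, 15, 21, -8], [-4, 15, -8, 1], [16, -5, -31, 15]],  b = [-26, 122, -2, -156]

(-4, 0, 2, -2)

Forward elimination on [A|b]:
R2 <- R2 - (-4)*R1:  [  0  -5   5  -4  18 ]
R3 <- R3 - (-1)*R1:  [   0   10  -12    2  -28 ]
R4 <- R4 - (4)*R1:  [   0   15  -15   11  -52 ]
R3 <- R3 - (-2)*R2:  [  0   0  -2  -6   8 ]
R4 <- R4 - (-3)*R2:  [  0   0   0  -1   2 ]
Row echelon form:
[ 4  -5  -4   1  |  -26 ]
[ 0  -5   5  -4  |   18 ]
[ 0   0  -2  -6  |    8 ]
[ 0   0   0  -1  |    2 ]
Back-substitution:
w = (2) / -1 = -2
z = (8 - (-6)*(-2)) / -2 = 2
y = (18 - (5)*(2) - (-4)*(-2)) / -5 = 0
x = (-26 - (-5)*(0) - (-4)*(2) - (1)*(-2)) / 4 = -4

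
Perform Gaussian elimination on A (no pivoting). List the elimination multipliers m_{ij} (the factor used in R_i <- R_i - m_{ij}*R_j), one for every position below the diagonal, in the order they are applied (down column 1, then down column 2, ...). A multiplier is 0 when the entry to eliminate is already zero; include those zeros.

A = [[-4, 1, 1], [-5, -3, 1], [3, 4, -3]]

Forward elimination:
R2 <- R2 - (5/4)*R1:  [     0  -17/4   -1/4 ]
R3 <- R3 - (-3/4)*R1:  [    0  19/4  -9/4 ]
R3 <- R3 - (-19/17)*R2:  [      0       0  -43/17 ]
Multipliers (in order of application): m_{21} = 5/4, m_{31} = -3/4, m_{32} = -19/17

multipliers: 5/4, -3/4, -19/17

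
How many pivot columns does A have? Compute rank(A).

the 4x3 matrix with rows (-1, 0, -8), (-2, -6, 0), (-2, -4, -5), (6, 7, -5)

rank(A) = 3

Row reduction:
R2 <- R2 - (2)*R1:  [  0  -6  16 ]
R3 <- R3 - (2)*R1:  [  0  -4  11 ]
R4 <- R4 - (-6)*R1:  [   0    7  -53 ]
R3 <- R3 - (2/3)*R2:  [   0    0  1/3 ]
R4 <- R4 - (-7/6)*R2:  [      0       0  -103/3 ]
R4 <- R4 - (-103)*R3:  [ 0  0  0 ]
Row echelon form:
[ -1   0   -8 ]
[  0  -6   16 ]
[  0   0  1/3 ]
[  0   0    0 ]
Nonzero rows / pivot columns: 3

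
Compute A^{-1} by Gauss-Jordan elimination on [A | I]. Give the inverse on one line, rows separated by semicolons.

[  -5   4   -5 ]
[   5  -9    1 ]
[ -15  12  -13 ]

Gauss-Jordan on [A | I]:
R1 <- (1/-5)*R1:  [    1  -4/5     1  |  -1/5     0     0 ]
R2 <- R2 - (5)*R1:  [  0  -5  -4  |   1   1   0 ]
R3 <- R3 - (-15)*R1:  [  0   0   2  |  -3   0   1 ]
R2 <- (1/-5)*R2:  [    0     1   4/5  |  -1/5  -1/5     0 ]
R1 <- R1 - (-4/5)*R2:  [     1      0  41/25  |  -9/25  -4/25      0 ]
R3 <- (1/2)*R3:  [    0     0     1  |  -3/2     0   1/2 ]
R1 <- R1 - (41/25)*R3:  [      1       0       0  |   21/10   -4/25  -41/50 ]
R2 <- R2 - (4/5)*R3:  [    0     1     0  |     1  -1/5  -2/5 ]
Right block of [I | A^{-1}] is the inverse:
[ 21/10  -4/25  -41/50 ]
[     1   -1/5    -2/5 ]
[  -3/2      0     1/2 ]

inverse = [21/10 -4/25 -41/50; 1 -1/5 -2/5; -3/2 0 1/2]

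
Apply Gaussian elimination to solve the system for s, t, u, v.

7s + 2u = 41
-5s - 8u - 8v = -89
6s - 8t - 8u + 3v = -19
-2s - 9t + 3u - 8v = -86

Forward elimination on [A|b]:
R2 <- R2 - (-5/7)*R1:  [      0       0   -46/7      -8  -418/7 ]
R3 <- R3 - (6/7)*R1:  [      0      -8   -68/7       3  -379/7 ]
R4 <- R4 - (-2/7)*R1:  [      0      -9    25/7      -8  -520/7 ]
R2 <-> R3   (pivot in column 2 was zero)
[ 7   0      2   0      41 ]
[ 0  -8  -68/7   3  -379/7 ]
[ 0   0  -46/7  -8  -418/7 ]
[ 0  -9   25/7  -8  -520/7 ]
R4 <- R4 - (9/8)*R2:  [      0       0    29/2   -91/8  -107/8 ]
R4 <- R4 - (-203/92)*R3:  [          0           0           0   -5341/184  -26705/184 ]
Row echelon form:
[ 7   0      2          0  |          41 ]
[ 0  -8  -68/7          3  |      -379/7 ]
[ 0   0  -46/7         -8  |      -418/7 ]
[ 0   0      0  -5341/184  |  -26705/184 ]
Back-substitution:
v = (-26705/184) / (-5341/184) = 5
u = (-418/7 - (-8)*(5)) / (-46/7) = 3
t = (-379/7 - (-68/7)*(3) - (3)*(5)) / -8 = 5
s = (41 - (2)*(3)) / 7 = 5

(5, 5, 3, 5)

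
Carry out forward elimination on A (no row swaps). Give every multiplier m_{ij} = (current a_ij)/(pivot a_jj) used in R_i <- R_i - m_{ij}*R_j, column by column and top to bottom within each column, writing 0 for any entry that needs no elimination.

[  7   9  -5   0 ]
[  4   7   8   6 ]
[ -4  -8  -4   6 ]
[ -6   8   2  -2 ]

Forward elimination:
R2 <- R2 - (4/7)*R1:  [    0  13/7  76/7     6 ]
R3 <- R3 - (-4/7)*R1:  [     0  -20/7  -48/7      6 ]
R4 <- R4 - (-6/7)*R1:  [     0  110/7  -16/7     -2 ]
R3 <- R3 - (-20/13)*R2:  [      0       0  128/13  198/13 ]
R4 <- R4 - (110/13)*R2:  [        0         0  -1224/13   -686/13 ]
R4 <- R4 - (-153/16)*R3:  [     0      0      0  743/8 ]
Multipliers (in order of application): m_{21} = 4/7, m_{31} = -4/7, m_{41} = -6/7, m_{32} = -20/13, m_{42} = 110/13, m_{43} = -153/16

multipliers: 4/7, -4/7, -6/7, -20/13, 110/13, -153/16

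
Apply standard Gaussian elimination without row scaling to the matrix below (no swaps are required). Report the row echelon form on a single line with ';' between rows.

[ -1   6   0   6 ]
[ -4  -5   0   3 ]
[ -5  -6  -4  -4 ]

Forward elimination:
R2 <- R2 - (4)*R1:  [   0  -29    0  -21 ]
R3 <- R3 - (5)*R1:  [   0  -36   -4  -34 ]
R3 <- R3 - (36/29)*R2:  [       0        0       -4  -230/29 ]
Row echelon form:
[ -1    6   0        6 ]
[  0  -29   0      -21 ]
[  0    0  -4  -230/29 ]

REF = [-1 6 0 6; 0 -29 0 -21; 0 0 -4 -230/29]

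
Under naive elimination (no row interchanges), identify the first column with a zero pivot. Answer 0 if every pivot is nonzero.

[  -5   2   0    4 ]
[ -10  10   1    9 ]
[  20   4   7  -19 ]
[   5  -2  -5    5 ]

Naive forward elimination:
R2 <- R2 - (2)*R1:  [ 0  6  1  1 ]
R3 <- R3 - (-4)*R1:  [  0  12   7  -3 ]
R4 <- R4 - (-1)*R1:  [  0   0  -5   9 ]
R3 <- R3 - (2)*R2:  [  0   0   5  -5 ]
R4 <- R4 - (-1)*R3:  [ 0  0  0  4 ]
All pivots nonzero; naive elimination completes without hitting a zero pivot.

first zero-pivot column = 0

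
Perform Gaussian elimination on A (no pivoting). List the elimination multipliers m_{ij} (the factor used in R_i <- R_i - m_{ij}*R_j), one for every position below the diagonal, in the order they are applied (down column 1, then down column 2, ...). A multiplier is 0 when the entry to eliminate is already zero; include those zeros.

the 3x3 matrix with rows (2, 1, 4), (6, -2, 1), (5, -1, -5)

Forward elimination:
R2 <- R2 - (3)*R1:  [   0   -5  -11 ]
R3 <- R3 - (5/2)*R1:  [    0  -7/2   -15 ]
R3 <- R3 - (7/10)*R2:  [      0       0  -73/10 ]
Multipliers (in order of application): m_{21} = 3, m_{31} = 5/2, m_{32} = 7/10

multipliers: 3, 5/2, 7/10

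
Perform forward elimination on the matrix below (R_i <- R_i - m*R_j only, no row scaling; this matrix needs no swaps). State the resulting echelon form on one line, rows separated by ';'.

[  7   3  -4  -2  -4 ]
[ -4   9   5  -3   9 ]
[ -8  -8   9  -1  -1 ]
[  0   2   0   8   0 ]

REF = [7 3 -4 -2 -4; 0 75/7 19/7 -29/7 47/7; 0 0 419/75 -379/75 -203/75; 0 0 0 3484/419 -628/419]

Forward elimination:
R2 <- R2 - (-4/7)*R1:  [     0   75/7   19/7  -29/7   47/7 ]
R3 <- R3 - (-8/7)*R1:  [     0  -32/7   31/7  -23/7  -39/7 ]
R3 <- R3 - (-32/75)*R2:  [       0        0   419/75  -379/75  -203/75 ]
R4 <- R4 - (14/75)*R2:  [      0       0  -38/75  658/75  -94/75 ]
R4 <- R4 - (-38/419)*R3:  [        0         0         0  3484/419  -628/419 ]
Row echelon form:
[ 7     3      -4        -2        -4 ]
[ 0  75/7    19/7     -29/7      47/7 ]
[ 0     0  419/75   -379/75   -203/75 ]
[ 0     0       0  3484/419  -628/419 ]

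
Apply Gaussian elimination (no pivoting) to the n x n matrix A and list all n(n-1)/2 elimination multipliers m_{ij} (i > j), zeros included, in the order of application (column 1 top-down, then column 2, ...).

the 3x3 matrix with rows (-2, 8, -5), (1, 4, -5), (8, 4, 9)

multipliers: -1/2, -4, 9/2

Forward elimination:
R2 <- R2 - (-1/2)*R1:  [     0      8  -15/2 ]
R3 <- R3 - (-4)*R1:  [   0   36  -11 ]
R3 <- R3 - (9/2)*R2:  [    0     0  91/4 ]
Multipliers (in order of application): m_{21} = -1/2, m_{31} = -4, m_{32} = 9/2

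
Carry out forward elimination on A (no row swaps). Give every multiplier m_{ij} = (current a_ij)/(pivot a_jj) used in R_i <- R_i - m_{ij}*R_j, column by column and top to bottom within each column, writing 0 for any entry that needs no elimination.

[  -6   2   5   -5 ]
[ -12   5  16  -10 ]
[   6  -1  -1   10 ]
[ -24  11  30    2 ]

Forward elimination:
R2 <- R2 - (2)*R1:  [ 0  1  6  0 ]
R3 <- R3 - (-1)*R1:  [ 0  1  4  5 ]
R4 <- R4 - (4)*R1:  [  0   3  10  22 ]
R3 <- R3 - (1)*R2:  [  0   0  -2   5 ]
R4 <- R4 - (3)*R2:  [  0   0  -8  22 ]
R4 <- R4 - (4)*R3:  [ 0  0  0  2 ]
Multipliers (in order of application): m_{21} = 2, m_{31} = -1, m_{41} = 4, m_{32} = 1, m_{42} = 3, m_{43} = 4

multipliers: 2, -1, 4, 1, 3, 4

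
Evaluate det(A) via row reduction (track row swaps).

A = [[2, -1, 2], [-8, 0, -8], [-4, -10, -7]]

det(A) = 24

Forward elimination:
R2 <- R2 - (-4)*R1:  [  0  -4   0 ]
R3 <- R3 - (-2)*R1:  [   0  -12   -3 ]
R3 <- R3 - (3)*R2:  [  0   0  -3 ]
Upper-triangular form:
[ 2  -1   2 ]
[ 0  -4   0 ]
[ 0   0  -3 ]
det(A) = (-1)^0 * (2) * (-4) * (-3) = 24  (0 row swaps -> sign +1)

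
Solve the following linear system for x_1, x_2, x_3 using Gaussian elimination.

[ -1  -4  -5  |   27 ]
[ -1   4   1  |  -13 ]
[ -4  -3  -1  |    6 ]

Forward elimination on [A|b]:
R2 <- R2 - (1)*R1:  [   0    8    6  -40 ]
R3 <- R3 - (4)*R1:  [    0    13    19  -102 ]
R3 <- R3 - (13/8)*R2:  [    0     0  37/4   -37 ]
Row echelon form:
[ -1  -4    -5  |   27 ]
[  0   8     6  |  -40 ]
[  0   0  37/4  |  -37 ]
Back-substitution:
x_3 = (-37) / (37/4) = -4
x_2 = (-40 - (6)*(-4)) / 8 = -2
x_1 = (27 - (-4)*(-2) - (-5)*(-4)) / -1 = 1

(1, -2, -4)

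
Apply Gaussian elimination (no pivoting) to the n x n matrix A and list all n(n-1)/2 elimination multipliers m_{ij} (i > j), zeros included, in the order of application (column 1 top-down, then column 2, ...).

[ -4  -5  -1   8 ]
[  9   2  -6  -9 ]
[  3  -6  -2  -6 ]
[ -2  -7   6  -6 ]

multipliers: -9/4, -3/4, 1/2, 39/37, 18/37, 389/220

Forward elimination:
R2 <- R2 - (-9/4)*R1:  [     0  -37/4  -33/4      9 ]
R3 <- R3 - (-3/4)*R1:  [     0  -39/4  -11/4      0 ]
R4 <- R4 - (1/2)*R1:  [    0  -9/2  13/2   -10 ]
R3 <- R3 - (39/37)*R2:  [       0        0   220/37  -351/37 ]
R4 <- R4 - (18/37)*R2:  [       0        0   389/37  -532/37 ]
R4 <- R4 - (389/220)*R3:  [       0        0        0  527/220 ]
Multipliers (in order of application): m_{21} = -9/4, m_{31} = -3/4, m_{41} = 1/2, m_{32} = 39/37, m_{42} = 18/37, m_{43} = 389/220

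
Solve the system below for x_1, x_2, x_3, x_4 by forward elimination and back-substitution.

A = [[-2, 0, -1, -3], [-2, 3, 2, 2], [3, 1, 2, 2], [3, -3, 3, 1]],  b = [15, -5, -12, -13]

Forward elimination on [A|b]:
R2 <- R2 - (1)*R1:  [   0    3    3    5  -20 ]
R3 <- R3 - (-3/2)*R1:  [    0     1   1/2  -5/2  21/2 ]
R4 <- R4 - (-3/2)*R1:  [    0    -3   3/2  -7/2  19/2 ]
R3 <- R3 - (1/3)*R2:  [     0      0   -1/2  -25/6  103/6 ]
R4 <- R4 - (-1)*R2:  [     0      0    9/2    3/2  -21/2 ]
R4 <- R4 - (-9)*R3:  [   0    0    0  -36  144 ]
Row echelon form:
[ -2  0    -1     -3  |     15 ]
[  0  3     3      5  |    -20 ]
[  0  0  -1/2  -25/6  |  103/6 ]
[  0  0     0    -36  |    144 ]
Back-substitution:
x_4 = (144) / -36 = -4
x_3 = (103/6 - (-25/6)*(-4)) / (-1/2) = -1
x_2 = (-20 - (3)*(-1) - (5)*(-4)) / 3 = 1
x_1 = (15 - (-1)*(-1) - (-3)*(-4)) / -2 = -1

(-1, 1, -1, -4)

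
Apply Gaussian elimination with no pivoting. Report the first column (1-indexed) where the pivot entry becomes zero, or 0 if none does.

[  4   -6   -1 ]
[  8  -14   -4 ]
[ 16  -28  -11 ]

first zero-pivot column = 0

Naive forward elimination:
R2 <- R2 - (2)*R1:  [  0  -2  -2 ]
R3 <- R3 - (4)*R1:  [  0  -4  -7 ]
R3 <- R3 - (2)*R2:  [  0   0  -3 ]
All pivots nonzero; naive elimination completes without hitting a zero pivot.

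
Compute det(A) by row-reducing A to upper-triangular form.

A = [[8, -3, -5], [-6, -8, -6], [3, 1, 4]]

det(A) = -316

Forward elimination:
R2 <- R2 - (-3/4)*R1:  [     0  -41/4  -39/4 ]
R3 <- R3 - (3/8)*R1:  [    0  17/8  47/8 ]
R3 <- R3 - (-17/82)*R2:  [      0       0  158/41 ]
Upper-triangular form:
[ 8     -3      -5 ]
[ 0  -41/4   -39/4 ]
[ 0      0  158/41 ]
det(A) = (-1)^0 * (8) * (-41/4) * (158/41) = -316  (0 row swaps -> sign +1)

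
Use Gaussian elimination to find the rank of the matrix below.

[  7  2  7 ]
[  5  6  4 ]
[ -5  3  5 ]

rank(A) = 3

Row reduction:
R2 <- R2 - (5/7)*R1:  [    0  32/7    -1 ]
R3 <- R3 - (-5/7)*R1:  [    0  31/7    10 ]
R3 <- R3 - (31/32)*R2:  [      0       0  351/32 ]
Row echelon form:
[ 7     2       7 ]
[ 0  32/7      -1 ]
[ 0     0  351/32 ]
Nonzero rows / pivot columns: 3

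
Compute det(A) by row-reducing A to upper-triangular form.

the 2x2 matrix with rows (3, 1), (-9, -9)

Forward elimination:
R2 <- R2 - (-3)*R1:  [  0  -6 ]
Upper-triangular form:
[ 3   1 ]
[ 0  -6 ]
det(A) = (-1)^0 * (3) * (-6) = -18  (0 row swaps -> sign +1)

det(A) = -18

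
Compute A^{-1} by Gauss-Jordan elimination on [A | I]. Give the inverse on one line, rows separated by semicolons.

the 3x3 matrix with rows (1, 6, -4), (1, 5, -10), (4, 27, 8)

inverse = [-155/3 26 20/3; 8 -4 -1; -7/6 1/2 1/6]

Gauss-Jordan on [A | I]:
R2 <- R2 - (1)*R1:  [  0  -1  -6  |  -1   1   0 ]
R3 <- R3 - (4)*R1:  [  0   3  24  |  -4   0   1 ]
R2 <- (1/-1)*R2:  [  0   1   6  |   1  -1   0 ]
R1 <- R1 - (6)*R2:  [   1    0  -40  |   -5    6    0 ]
R3 <- R3 - (3)*R2:  [  0   0   6  |  -7   3   1 ]
R3 <- (1/6)*R3:  [    0     0     1  |  -7/6   1/2   1/6 ]
R1 <- R1 - (-40)*R3:  [      1       0       0  |  -155/3      26    20/3 ]
R2 <- R2 - (6)*R3:  [  0   1   0  |   8  -4  -1 ]
Right block of [I | A^{-1}] is the inverse:
[ -155/3   26  20/3 ]
[      8   -4    -1 ]
[   -7/6  1/2   1/6 ]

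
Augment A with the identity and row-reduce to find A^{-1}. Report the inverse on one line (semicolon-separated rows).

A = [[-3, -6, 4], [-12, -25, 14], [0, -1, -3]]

inverse = [-89/3 22/3 -16/3; 12 -3 2; -4 1 -1]

Gauss-Jordan on [A | I]:
R1 <- (1/-3)*R1:  [    1     2  -4/3  |  -1/3     0     0 ]
R2 <- R2 - (-12)*R1:  [  0  -1  -2  |  -4   1   0 ]
R2 <- (1/-1)*R2:  [  0   1   2  |   4  -1   0 ]
R1 <- R1 - (2)*R2:  [     1      0  -16/3  |  -25/3      2      0 ]
R3 <- R3 - (-1)*R2:  [  0   0  -1  |   4  -1   1 ]
R3 <- (1/-1)*R3:  [  0   0   1  |  -4   1  -1 ]
R1 <- R1 - (-16/3)*R3:  [     1      0      0  |  -89/3   22/3  -16/3 ]
R2 <- R2 - (2)*R3:  [  0   1   0  |  12  -3   2 ]
Right block of [I | A^{-1}] is the inverse:
[ -89/3  22/3  -16/3 ]
[    12    -3      2 ]
[    -4     1     -1 ]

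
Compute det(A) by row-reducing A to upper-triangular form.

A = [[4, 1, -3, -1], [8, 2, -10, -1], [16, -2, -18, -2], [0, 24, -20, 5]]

Forward elimination:
R2 <- R2 - (2)*R1:  [  0   0  -4   1 ]
R3 <- R3 - (4)*R1:  [  0  -6  -6   2 ]
R2 <-> R3   (pivot in column 2 was zero)
[ 4   1   -3  -1 ]
[ 0  -6   -6   2 ]
[ 0   0   -4   1 ]
[ 0  24  -20   5 ]
R4 <- R4 - (-4)*R2:  [   0    0  -44   13 ]
R4 <- R4 - (11)*R3:  [ 0  0  0  2 ]
Upper-triangular form:
[ 4   1  -3  -1 ]
[ 0  -6  -6   2 ]
[ 0   0  -4   1 ]
[ 0   0   0   2 ]
det(A) = (-1)^1 * (4) * (-6) * (-4) * (2) = -192  (1 row swap -> sign -1)

det(A) = -192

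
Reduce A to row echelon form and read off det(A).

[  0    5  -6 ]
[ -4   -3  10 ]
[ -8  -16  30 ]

det(A) = -40

Forward elimination:
R1 <-> R2   (pivot in column 1 was zero)
[ -4   -3  10 ]
[  0    5  -6 ]
[ -8  -16  30 ]
R3 <- R3 - (2)*R1:  [   0  -10   10 ]
R3 <- R3 - (-2)*R2:  [  0   0  -2 ]
Upper-triangular form:
[ -4  -3  10 ]
[  0   5  -6 ]
[  0   0  -2 ]
det(A) = (-1)^1 * (-4) * (5) * (-2) = -40  (1 row swap -> sign -1)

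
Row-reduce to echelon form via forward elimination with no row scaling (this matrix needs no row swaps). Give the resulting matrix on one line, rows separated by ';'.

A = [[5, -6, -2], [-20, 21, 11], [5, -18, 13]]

REF = [5 -6 -2; 0 -3 3; 0 0 3]

Forward elimination:
R2 <- R2 - (-4)*R1:  [  0  -3   3 ]
R3 <- R3 - (1)*R1:  [   0  -12   15 ]
R3 <- R3 - (4)*R2:  [ 0  0  3 ]
Row echelon form:
[ 5  -6  -2 ]
[ 0  -3   3 ]
[ 0   0   3 ]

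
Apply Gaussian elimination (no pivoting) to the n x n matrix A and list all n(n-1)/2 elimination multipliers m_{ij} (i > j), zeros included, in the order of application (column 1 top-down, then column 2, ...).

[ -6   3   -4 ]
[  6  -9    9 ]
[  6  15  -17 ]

Forward elimination:
R2 <- R2 - (-1)*R1:  [  0  -6   5 ]
R3 <- R3 - (-1)*R1:  [   0   18  -21 ]
R3 <- R3 - (-3)*R2:  [  0   0  -6 ]
Multipliers (in order of application): m_{21} = -1, m_{31} = -1, m_{32} = -3

multipliers: -1, -1, -3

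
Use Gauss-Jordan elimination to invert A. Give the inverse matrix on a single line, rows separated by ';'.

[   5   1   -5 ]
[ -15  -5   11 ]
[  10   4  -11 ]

inverse = [11/50 -9/50 -7/25; -11/10 -1/10 2/5; -1/5 -1/5 -1/5]

Gauss-Jordan on [A | I]:
R1 <- (1/5)*R1:  [   1  1/5   -1  |  1/5    0    0 ]
R2 <- R2 - (-15)*R1:  [  0  -2  -4  |   3   1   0 ]
R3 <- R3 - (10)*R1:  [  0   2  -1  |  -2   0   1 ]
R2 <- (1/-2)*R2:  [    0     1     2  |  -3/2  -1/2     0 ]
R1 <- R1 - (1/5)*R2:  [    1     0  -7/5  |   1/2  1/10     0 ]
R3 <- R3 - (2)*R2:  [  0   0  -5  |   1   1   1 ]
R3 <- (1/-5)*R3:  [    0     0     1  |  -1/5  -1/5  -1/5 ]
R1 <- R1 - (-7/5)*R3:  [     1      0      0  |  11/50  -9/50  -7/25 ]
R2 <- R2 - (2)*R3:  [      0       1       0  |  -11/10   -1/10     2/5 ]
Right block of [I | A^{-1}] is the inverse:
[  11/50  -9/50  -7/25 ]
[ -11/10  -1/10    2/5 ]
[   -1/5   -1/5   -1/5 ]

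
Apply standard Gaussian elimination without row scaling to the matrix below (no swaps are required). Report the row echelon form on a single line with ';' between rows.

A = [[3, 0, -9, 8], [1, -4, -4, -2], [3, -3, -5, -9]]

REF = [3 0 -9 8; 0 -4 -1 -14/3; 0 0 19/4 -27/2]

Forward elimination:
R2 <- R2 - (1/3)*R1:  [     0     -4     -1  -14/3 ]
R3 <- R3 - (1)*R1:  [   0   -3    4  -17 ]
R3 <- R3 - (3/4)*R2:  [     0      0   19/4  -27/2 ]
Row echelon form:
[ 3   0    -9      8 ]
[ 0  -4    -1  -14/3 ]
[ 0   0  19/4  -27/2 ]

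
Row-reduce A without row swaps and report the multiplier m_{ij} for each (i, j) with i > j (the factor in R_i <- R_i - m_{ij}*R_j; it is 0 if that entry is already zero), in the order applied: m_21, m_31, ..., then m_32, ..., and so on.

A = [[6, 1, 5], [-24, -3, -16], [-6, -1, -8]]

Forward elimination:
R2 <- R2 - (-4)*R1:  [ 0  1  4 ]
R3 <- R3 - (-1)*R1:  [  0   0  -3 ]
R3: entry in column 2 is already 0 -> m_{32} = 0 (no row operation needed)
Multipliers (in order of application): m_{21} = -4, m_{31} = -1, m_{32} = 0

multipliers: -4, -1, 0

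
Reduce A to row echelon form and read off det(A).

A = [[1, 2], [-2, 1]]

det(A) = 5

Forward elimination:
R2 <- R2 - (-2)*R1:  [ 0  5 ]
Upper-triangular form:
[ 1  2 ]
[ 0  5 ]
det(A) = (-1)^0 * (1) * (5) = 5  (0 row swaps -> sign +1)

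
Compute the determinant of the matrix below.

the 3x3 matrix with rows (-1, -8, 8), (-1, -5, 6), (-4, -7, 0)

Forward elimination:
R2 <- R2 - (1)*R1:  [  0   3  -2 ]
R3 <- R3 - (4)*R1:  [   0   25  -32 ]
R3 <- R3 - (25/3)*R2:  [     0      0  -46/3 ]
Upper-triangular form:
[ -1  -8      8 ]
[  0   3     -2 ]
[  0   0  -46/3 ]
det(A) = (-1)^0 * (-1) * (3) * (-46/3) = 46  (0 row swaps -> sign +1)

det(A) = 46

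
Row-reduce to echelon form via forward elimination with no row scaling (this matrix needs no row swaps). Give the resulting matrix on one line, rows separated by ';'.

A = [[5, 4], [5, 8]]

REF = [5 4; 0 4]

Forward elimination:
R2 <- R2 - (1)*R1:  [ 0  4 ]
Row echelon form:
[ 5  4 ]
[ 0  4 ]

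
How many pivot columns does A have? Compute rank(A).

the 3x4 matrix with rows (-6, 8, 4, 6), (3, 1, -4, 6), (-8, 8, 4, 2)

rank(A) = 3

Row reduction:
R2 <- R2 - (-1/2)*R1:  [  0   5  -2   9 ]
R3 <- R3 - (4/3)*R1:  [    0  -8/3  -4/3    -6 ]
R3 <- R3 - (-8/15)*R2:  [     0      0  -12/5   -6/5 ]
Row echelon form:
[ -6  8      4     6 ]
[  0  5     -2     9 ]
[  0  0  -12/5  -6/5 ]
Nonzero rows / pivot columns: 3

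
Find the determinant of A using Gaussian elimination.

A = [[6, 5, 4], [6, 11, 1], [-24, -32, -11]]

det(A) = -36

Forward elimination:
R2 <- R2 - (1)*R1:  [  0   6  -3 ]
R3 <- R3 - (-4)*R1:  [   0  -12    5 ]
R3 <- R3 - (-2)*R2:  [  0   0  -1 ]
Upper-triangular form:
[ 6  5   4 ]
[ 0  6  -3 ]
[ 0  0  -1 ]
det(A) = (-1)^0 * (6) * (6) * (-1) = -36  (0 row swaps -> sign +1)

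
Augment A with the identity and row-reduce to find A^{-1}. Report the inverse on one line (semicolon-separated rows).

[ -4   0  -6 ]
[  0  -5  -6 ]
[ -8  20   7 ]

Gauss-Jordan on [A | I]:
R1 <- (1/-4)*R1:  [    1     0   3/2  |  -1/4     0     0 ]
R3 <- R3 - (-8)*R1:  [  0  20  19  |  -2   0   1 ]
R2 <- (1/-5)*R2:  [    0     1   6/5  |     0  -1/5     0 ]
R3 <- R3 - (20)*R2:  [  0   0  -5  |  -2   4   1 ]
R3 <- (1/-5)*R3:  [    0     0     1  |   2/5  -4/5  -1/5 ]
R1 <- R1 - (3/2)*R3:  [      1       0       0  |  -17/20     6/5    3/10 ]
R2 <- R2 - (6/5)*R3:  [      0       1       0  |  -12/25   19/25    6/25 ]
Right block of [I | A^{-1}] is the inverse:
[ -17/20    6/5  3/10 ]
[ -12/25  19/25  6/25 ]
[    2/5   -4/5  -1/5 ]

inverse = [-17/20 6/5 3/10; -12/25 19/25 6/25; 2/5 -4/5 -1/5]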